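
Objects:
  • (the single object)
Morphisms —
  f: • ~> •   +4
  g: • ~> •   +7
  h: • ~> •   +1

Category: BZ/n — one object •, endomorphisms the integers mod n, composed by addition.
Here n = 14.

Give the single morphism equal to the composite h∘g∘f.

  0 +4≡4 +7≡11 +1≡12  (mod 14)
result: +12

Answer: +12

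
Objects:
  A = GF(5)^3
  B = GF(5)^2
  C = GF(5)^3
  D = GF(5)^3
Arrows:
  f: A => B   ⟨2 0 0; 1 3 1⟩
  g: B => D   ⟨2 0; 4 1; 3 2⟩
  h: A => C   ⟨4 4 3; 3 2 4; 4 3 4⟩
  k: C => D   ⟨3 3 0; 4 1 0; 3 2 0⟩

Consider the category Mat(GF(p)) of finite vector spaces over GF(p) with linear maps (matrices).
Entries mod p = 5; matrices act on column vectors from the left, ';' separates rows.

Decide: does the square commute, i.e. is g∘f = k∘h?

Answer: DOES NOT COMMUTE

Derivation:
1) trace f;g:
  e0=⟨1,0,0⟩ f=>⟨2,1⟩ g=>⟨4,4,3⟩
  e1=⟨0,1,0⟩ f=>⟨0,3⟩ g=>⟨0,3,1⟩
  e2=⟨0,0,1⟩ f=>⟨0,1⟩ g=>⟨0,1,2⟩
  composite₁ = ⟨4 0 0; 4 3 1; 3 1 2⟩
2) trace h;k:
  e0=⟨1,0,0⟩ h=>⟨4,3,4⟩ k=>⟨1,4,3⟩
  e1=⟨0,1,0⟩ h=>⟨4,2,3⟩ k=>⟨3,3,1⟩
  e2=⟨0,0,1⟩ h=>⟨3,4,4⟩ k=>⟨1,1,2⟩
  composite₂ = ⟨1 3 1; 4 3 1; 3 1 2⟩
Equal? differ; not commutative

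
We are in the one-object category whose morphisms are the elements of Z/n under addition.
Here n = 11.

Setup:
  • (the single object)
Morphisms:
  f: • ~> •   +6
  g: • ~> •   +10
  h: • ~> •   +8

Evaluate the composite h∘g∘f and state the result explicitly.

Answer: +2

Trace:
  0 +6≡6 +10≡5 +8≡2  (mod 11)
⟦path⟧: +2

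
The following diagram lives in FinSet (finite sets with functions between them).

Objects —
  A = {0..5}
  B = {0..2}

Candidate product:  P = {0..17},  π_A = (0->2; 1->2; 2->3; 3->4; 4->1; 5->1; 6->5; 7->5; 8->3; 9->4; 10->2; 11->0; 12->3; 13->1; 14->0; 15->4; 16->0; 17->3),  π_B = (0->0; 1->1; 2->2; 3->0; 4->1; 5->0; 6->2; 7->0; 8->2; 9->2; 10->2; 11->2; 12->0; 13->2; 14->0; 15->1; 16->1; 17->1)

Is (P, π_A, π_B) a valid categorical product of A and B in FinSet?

Answer: NOT A VALID PRODUCT — duplicate pair at indices 8,2

Derivation:
|A|·|B| = 6·3 = 18;  |P| = 18
Check the pairing map k ↦ (π_A(k), π_B(k)):
  0 -> (2,0)
  1 -> (2,1)
  2 -> (3,2)
  3 -> (4,0)
  4 -> (1,1)
  5 -> (1,0)
  6 -> (5,2)
  7 -> (5,0)
  8 -> (3,2)  ✗ repeats pair of k=2
  9 -> (4,2)
  10 -> (2,2)
  11 -> (0,2)
  12 -> (3,0)
  13 -> (1,2)
  14 -> (0,0)
  15 -> (4,1)
  16 -> (0,1)
  17 -> (3,1)
distinct pairs in image: 17 / 18 needed
  → (3,2) hit at k=2 and k=8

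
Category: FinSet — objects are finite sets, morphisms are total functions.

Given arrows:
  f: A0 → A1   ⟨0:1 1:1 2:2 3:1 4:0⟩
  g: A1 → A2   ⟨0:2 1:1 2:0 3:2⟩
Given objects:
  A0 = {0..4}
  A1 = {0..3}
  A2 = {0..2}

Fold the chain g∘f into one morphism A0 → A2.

Answer: ⟨0:1 1:1 2:0 3:1 4:2⟩

Work:
  0 f→1 g→1
  1 f→1 g→1
  2 f→2 g→0
  3 f→1 g→1
  4 f→0 g→2
result: ⟨0:1 1:1 2:0 3:1 4:2⟩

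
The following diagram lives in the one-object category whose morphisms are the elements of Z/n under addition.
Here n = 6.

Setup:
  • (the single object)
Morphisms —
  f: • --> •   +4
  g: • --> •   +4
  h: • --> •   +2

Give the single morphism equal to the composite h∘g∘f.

Answer: +4

Work:
  0 +4≡4 +4≡2 +2≡4  (mod 6)
result: +4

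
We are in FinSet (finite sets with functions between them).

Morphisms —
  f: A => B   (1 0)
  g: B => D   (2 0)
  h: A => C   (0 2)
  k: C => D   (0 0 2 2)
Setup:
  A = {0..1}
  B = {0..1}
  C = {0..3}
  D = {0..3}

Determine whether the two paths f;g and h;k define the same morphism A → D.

Answer: COMMUTES

Work:
Path 1 = f;g:
  0 f=>1 g=>0
  1 f=>0 g=>2
  result₁ = (0 2)
Path 2 = h;k:
  0 h=>0 k=>0
  1 h=>2 k=>2
  result₂ = (0 2)
Equal? equal; square commutes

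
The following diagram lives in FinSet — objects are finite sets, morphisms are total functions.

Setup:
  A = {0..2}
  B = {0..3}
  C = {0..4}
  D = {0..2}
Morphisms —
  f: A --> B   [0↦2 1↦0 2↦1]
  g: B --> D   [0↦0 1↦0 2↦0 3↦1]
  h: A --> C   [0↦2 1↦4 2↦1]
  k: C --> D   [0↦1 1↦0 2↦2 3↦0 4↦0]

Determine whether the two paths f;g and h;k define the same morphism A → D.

Answer: DOES NOT COMMUTE

Derivation:
Path 1 = f;g:
  0 f-->2 g-->0
  1 f-->0 g-->0
  2 f-->1 g-->0
  composite₁ = [0↦0 1↦0 2↦0]
Path 2 = h;k:
  0 h-->2 k-->2
  1 h-->4 k-->0
  2 h-->1 k-->0
  composite₂ = [0↦2 1↦0 2↦0]
Equal? distinct morphisms ✗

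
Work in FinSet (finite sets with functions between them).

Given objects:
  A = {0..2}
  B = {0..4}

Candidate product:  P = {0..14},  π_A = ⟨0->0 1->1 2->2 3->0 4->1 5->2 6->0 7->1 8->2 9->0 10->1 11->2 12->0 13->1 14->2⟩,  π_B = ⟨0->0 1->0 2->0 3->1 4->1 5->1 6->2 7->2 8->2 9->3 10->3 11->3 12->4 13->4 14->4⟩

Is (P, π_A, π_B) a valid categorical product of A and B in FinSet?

Answer: VALID PRODUCT

Work:
|A|·|B| = 3·5 = 15;  |P| = 15
Check the pairing map k ↦ (π_A(k), π_B(k)):
  0 -> (0,0)
  1 -> (1,0)
  2 -> (2,0)
  3 -> (0,1)
  4 -> (1,1)
  5 -> (2,1)
  6 -> (0,2)
  7 -> (1,2)
  8 -> (2,2)
  9 -> (0,3)
  10 -> (1,3)
  11 -> (2,3)
  12 -> (0,4)
  13 -> (1,4)
  14 -> (2,4)
distinct pairs in image: 15 / 15 needed
  → bijection onto A×B; projections well-typed.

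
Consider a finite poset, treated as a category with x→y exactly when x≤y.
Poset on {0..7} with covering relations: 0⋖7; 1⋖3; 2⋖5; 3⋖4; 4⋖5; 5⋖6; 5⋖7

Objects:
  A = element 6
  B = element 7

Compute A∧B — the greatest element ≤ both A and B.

Lower bounds of A=6 and B=7: {1,2,3,4,5}
  1 <= 5
  2 <= 5
  3 <= 5
  4 <= 5
  5 <= 5
glb = 5

Answer: A∧B = 5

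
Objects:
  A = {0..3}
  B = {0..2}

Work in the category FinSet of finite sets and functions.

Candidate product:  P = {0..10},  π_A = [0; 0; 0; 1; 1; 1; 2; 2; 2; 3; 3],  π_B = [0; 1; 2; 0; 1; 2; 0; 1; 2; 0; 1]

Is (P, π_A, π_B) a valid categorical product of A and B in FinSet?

Answer: NOT A VALID PRODUCT — |P|=11 ≠ |A|·|B|=12

Trace:
|A|·|B| = 4·3 = 12;  |P| = 11
  → cardinalities differ; no bijection possible.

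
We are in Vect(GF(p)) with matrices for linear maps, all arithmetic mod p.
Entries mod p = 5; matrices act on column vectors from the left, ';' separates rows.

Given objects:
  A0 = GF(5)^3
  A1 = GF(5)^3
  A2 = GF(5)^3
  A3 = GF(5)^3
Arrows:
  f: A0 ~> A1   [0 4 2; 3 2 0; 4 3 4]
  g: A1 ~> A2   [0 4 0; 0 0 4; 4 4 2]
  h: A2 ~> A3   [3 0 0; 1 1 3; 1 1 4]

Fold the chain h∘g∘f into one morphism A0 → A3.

  e0=⟨1,0,0⟩ f~>⟨0,3,4⟩ g~>⟨2,1,0⟩ h~>⟨1,3,3⟩
  e1=⟨0,1,0⟩ f~>⟨4,2,3⟩ g~>⟨3,2,0⟩ h~>⟨4,0,0⟩
  e2=⟨0,0,1⟩ f~>⟨2,0,4⟩ g~>⟨0,1,1⟩ h~>⟨0,4,0⟩
composite: [1 4 0; 3 0 4; 3 0 0]

Answer: [1 4 0; 3 0 4; 3 0 0]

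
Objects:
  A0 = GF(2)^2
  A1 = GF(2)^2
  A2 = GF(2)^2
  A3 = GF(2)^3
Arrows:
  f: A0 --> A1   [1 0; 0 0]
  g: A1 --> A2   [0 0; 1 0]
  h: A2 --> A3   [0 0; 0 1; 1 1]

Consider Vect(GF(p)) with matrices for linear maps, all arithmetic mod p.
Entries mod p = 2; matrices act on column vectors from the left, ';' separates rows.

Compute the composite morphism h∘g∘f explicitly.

Answer: [0 0; 1 0; 1 0]

Derivation:
  e0=(1,0) f-->(1,0) g-->(0,1) h-->(0,1,1)
  e1=(0,1) f-->(0,0) g-->(0,0) h-->(0,0,0)
⟦path⟧: [0 0; 1 0; 1 0]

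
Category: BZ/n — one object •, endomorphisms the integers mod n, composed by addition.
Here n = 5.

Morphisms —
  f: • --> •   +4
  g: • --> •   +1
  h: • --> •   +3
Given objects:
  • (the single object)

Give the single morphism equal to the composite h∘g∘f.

Answer: +3

Trace:
  0 +4≡4 +1≡0 +3≡3  (mod 5)
result: +3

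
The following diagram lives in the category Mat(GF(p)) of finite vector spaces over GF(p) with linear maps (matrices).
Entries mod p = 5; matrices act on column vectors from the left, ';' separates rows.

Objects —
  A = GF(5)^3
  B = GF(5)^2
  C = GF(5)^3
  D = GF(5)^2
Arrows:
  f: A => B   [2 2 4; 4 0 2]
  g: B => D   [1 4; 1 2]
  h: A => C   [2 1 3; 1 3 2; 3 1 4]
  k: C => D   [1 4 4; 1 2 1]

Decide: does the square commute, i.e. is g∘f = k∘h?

Along f;g (path 1):
  e0=[1,0,0] f=>[2,4] g=>[3,0]
  e1=[0,1,0] f=>[2,0] g=>[2,2]
  e2=[0,0,1] f=>[4,2] g=>[2,3]
  ⟦path⟧₁ = [3 2 2; 0 2 3]
Along h;k (path 2):
  e0=[1,0,0] h=>[2,1,3] k=>[3,2]
  e1=[0,1,0] h=>[1,3,1] k=>[2,3]
  e2=[0,0,1] h=>[3,2,4] k=>[2,1]
  ⟦path⟧₂ = [3 2 2; 2 3 1]
Equal? NO — does not commute

Answer: DOES NOT COMMUTE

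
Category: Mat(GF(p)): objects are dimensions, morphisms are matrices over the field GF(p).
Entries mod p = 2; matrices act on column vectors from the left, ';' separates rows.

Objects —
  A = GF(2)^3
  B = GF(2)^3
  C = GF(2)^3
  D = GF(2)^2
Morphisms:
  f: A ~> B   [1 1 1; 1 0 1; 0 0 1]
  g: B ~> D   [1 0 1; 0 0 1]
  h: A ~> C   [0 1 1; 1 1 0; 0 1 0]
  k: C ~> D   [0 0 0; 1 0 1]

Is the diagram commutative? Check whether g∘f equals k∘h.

Answer: DOES NOT COMMUTE

Derivation:
1) trace f;g:
  e0=[1,0,0] f~>[1,1,0] g~>[1,0]
  e1=[0,1,0] f~>[1,0,0] g~>[1,0]
  e2=[0,0,1] f~>[1,1,1] g~>[0,1]
  ⟦path⟧₁ = [1 1 0; 0 0 1]
2) trace h;k:
  e0=[1,0,0] h~>[0,1,0] k~>[0,0]
  e1=[0,1,0] h~>[1,1,1] k~>[0,0]
  e2=[0,0,1] h~>[1,0,0] k~>[0,1]
  ⟦path⟧₂ = [0 0 0; 0 0 1]
Equal? distinct morphisms ✗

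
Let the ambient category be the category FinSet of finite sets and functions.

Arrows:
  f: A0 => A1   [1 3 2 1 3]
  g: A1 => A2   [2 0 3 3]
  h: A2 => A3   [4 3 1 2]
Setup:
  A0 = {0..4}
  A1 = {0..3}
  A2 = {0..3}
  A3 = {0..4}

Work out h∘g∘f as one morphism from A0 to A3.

Answer: [4 2 2 4 2]

Work:
  0 f=>1 g=>0 h=>4
  1 f=>3 g=>3 h=>2
  2 f=>2 g=>3 h=>2
  3 f=>1 g=>0 h=>4
  4 f=>3 g=>3 h=>2
composite: [4 2 2 4 2]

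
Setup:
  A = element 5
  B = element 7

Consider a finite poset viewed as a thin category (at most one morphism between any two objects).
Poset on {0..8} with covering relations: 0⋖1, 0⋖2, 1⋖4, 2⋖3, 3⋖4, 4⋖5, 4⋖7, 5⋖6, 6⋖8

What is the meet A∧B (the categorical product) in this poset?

Answer: A∧B = 4

Work:
{x : x≤A ∧ x≤B} = {0,1,2,3,4}  (A=5, B=7)
  0 ≤ 4
  1 ≤ 4
  2 ≤ 4
  3 ≤ 4
  4 ≤ 4
glb = 4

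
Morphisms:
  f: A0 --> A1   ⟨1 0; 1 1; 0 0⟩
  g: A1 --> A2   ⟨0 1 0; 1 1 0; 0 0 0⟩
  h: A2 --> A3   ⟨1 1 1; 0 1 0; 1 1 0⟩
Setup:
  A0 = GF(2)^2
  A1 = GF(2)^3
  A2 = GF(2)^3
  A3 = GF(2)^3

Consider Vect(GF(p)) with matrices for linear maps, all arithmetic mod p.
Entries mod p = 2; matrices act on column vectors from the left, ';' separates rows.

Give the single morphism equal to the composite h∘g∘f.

Answer: ⟨1 0; 0 1; 1 0⟩

Trace:
  e0=[1,0] f-->[1,1,0] g-->[1,0,0] h-->[1,0,1]
  e1=[0,1] f-->[0,1,0] g-->[1,1,0] h-->[0,1,0]
result: ⟨1 0; 0 1; 1 0⟩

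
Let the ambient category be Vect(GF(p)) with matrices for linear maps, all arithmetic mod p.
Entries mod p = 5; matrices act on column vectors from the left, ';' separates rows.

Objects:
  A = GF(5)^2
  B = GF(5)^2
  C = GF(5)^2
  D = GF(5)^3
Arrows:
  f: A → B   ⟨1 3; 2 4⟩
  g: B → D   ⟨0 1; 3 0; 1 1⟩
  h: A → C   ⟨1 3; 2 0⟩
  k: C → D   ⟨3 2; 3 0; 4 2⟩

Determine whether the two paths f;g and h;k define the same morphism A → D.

Path 1 = f;g:
  e0=⟨1,0⟩ f→⟨1,2⟩ g→⟨2,3,3⟩
  e1=⟨0,1⟩ f→⟨3,4⟩ g→⟨4,4,2⟩
  ⟦path⟧₁ = ⟨2 4; 3 4; 3 2⟩
Path 2 = h;k:
  e0=⟨1,0⟩ h→⟨1,2⟩ k→⟨2,3,3⟩
  e1=⟨0,1⟩ h→⟨3,0⟩ k→⟨4,4,2⟩
  ⟦path⟧₂ = ⟨2 4; 3 4; 3 2⟩
Equal? same morphism ✓

Answer: COMMUTES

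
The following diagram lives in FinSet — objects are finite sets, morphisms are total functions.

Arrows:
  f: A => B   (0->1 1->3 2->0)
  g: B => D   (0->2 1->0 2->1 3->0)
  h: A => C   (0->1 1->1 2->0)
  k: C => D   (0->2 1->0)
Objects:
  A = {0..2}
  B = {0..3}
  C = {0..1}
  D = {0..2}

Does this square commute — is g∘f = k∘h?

Answer: COMMUTES

Work:
1) trace f;g:
  0 f=>1 g=>0
  1 f=>3 g=>0
  2 f=>0 g=>2
  ⟦path⟧₁ = (0->0 1->0 2->2)
2) trace h;k:
  0 h=>1 k=>0
  1 h=>1 k=>0
  2 h=>0 k=>2
  ⟦path⟧₂ = (0->0 1->0 2->2)
Equal? equal; square commutes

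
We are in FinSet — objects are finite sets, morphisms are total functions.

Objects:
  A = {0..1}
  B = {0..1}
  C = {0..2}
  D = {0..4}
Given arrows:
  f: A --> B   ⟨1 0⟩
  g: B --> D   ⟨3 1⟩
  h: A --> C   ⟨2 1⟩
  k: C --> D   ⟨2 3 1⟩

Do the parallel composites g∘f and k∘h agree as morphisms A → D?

Along f;g (path 1):
  0 f-->1 g-->1
  1 f-->0 g-->3
  ⟦path⟧₁ = ⟨1 3⟩
Along h;k (path 2):
  0 h-->2 k-->1
  1 h-->1 k-->3
  ⟦path⟧₂ = ⟨1 3⟩
Equal? equal; square commutes

Answer: COMMUTES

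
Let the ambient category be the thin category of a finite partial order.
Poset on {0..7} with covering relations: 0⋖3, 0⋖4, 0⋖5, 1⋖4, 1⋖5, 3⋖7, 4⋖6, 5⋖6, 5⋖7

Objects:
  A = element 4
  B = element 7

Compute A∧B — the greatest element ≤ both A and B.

Lower bounds of A=4 and B=7: {0,1}
  maximal lower bounds 0 and 1 are incomparable: neither 0≤1 nor 1≤0
→ no greatest lower bound exists

Answer: NO MEET EXISTS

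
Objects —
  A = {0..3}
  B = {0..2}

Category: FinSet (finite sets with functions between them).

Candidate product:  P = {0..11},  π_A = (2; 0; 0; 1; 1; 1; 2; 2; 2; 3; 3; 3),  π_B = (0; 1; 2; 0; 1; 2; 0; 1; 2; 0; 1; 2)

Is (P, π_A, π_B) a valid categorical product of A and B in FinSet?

Answer: NOT A VALID PRODUCT — duplicate pair at indices 6,0

Derivation:
|A|·|B| = 4·3 = 12;  |P| = 12
Check the pairing map k ↦ (π_A(k), π_B(k)):
  0 -> (2,0)
  1 -> (0,1)
  2 -> (0,2)
  3 -> (1,0)
  4 -> (1,1)
  5 -> (1,2)
  6 -> (2,0)  ✗ repeats pair of k=0
  7 -> (2,1)
  8 -> (2,2)
  9 -> (3,0)
  10 -> (3,1)
  11 -> (3,2)
distinct pairs in image: 11 / 12 needed
  → (2,0) hit at k=0 and k=6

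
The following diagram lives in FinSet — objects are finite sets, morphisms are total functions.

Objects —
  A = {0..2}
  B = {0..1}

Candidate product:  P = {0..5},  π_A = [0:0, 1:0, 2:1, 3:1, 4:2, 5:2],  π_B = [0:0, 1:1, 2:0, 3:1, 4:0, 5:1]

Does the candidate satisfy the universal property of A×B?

|A|·|B| = 3·2 = 6;  |P| = 6
Check the pairing map k ↦ (π_A(k), π_B(k)):
  0 : (0,0)
  1 : (0,1)
  2 : (1,0)
  3 : (1,1)
  4 : (2,0)
  5 : (2,1)
distinct pairs in image: 6 / 6 needed
  → bijection onto A×B; projections well-typed.

Answer: VALID PRODUCT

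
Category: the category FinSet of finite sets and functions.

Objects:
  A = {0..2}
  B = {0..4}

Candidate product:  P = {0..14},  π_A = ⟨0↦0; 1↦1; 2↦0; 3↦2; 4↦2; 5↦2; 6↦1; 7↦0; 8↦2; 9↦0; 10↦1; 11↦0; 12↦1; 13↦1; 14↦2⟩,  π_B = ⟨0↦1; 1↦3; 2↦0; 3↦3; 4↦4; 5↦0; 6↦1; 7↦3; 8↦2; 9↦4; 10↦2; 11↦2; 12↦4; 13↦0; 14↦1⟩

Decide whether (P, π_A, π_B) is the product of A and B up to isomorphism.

Answer: VALID PRODUCT

Derivation:
|A|·|B| = 3·5 = 15;  |P| = 15
Check the pairing map k ↦ (π_A(k), π_B(k)):
  0 ↦ (0,1)
  1 ↦ (1,3)
  2 ↦ (0,0)
  3 ↦ (2,3)
  4 ↦ (2,4)
  5 ↦ (2,0)
  6 ↦ (1,1)
  7 ↦ (0,3)
  8 ↦ (2,2)
  9 ↦ (0,4)
  10 ↦ (1,2)
  11 ↦ (0,2)
  12 ↦ (1,4)
  13 ↦ (1,0)
  14 ↦ (2,1)
distinct pairs in image: 15 / 15 needed
  → bijection onto A×B; projections well-typed.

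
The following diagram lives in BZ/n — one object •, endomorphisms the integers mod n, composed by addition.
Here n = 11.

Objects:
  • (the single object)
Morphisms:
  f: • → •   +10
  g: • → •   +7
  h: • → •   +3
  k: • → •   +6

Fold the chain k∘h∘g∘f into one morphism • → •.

  0 +10≡10 +7≡6 +3≡9 +6≡4  (mod 11)
result: +4

Answer: +4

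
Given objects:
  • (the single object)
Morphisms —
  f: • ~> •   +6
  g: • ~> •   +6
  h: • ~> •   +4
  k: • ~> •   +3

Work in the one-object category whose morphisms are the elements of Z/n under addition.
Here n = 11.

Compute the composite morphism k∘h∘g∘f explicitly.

  0 +6≡6 +6≡1 +4≡5 +3≡8  (mod 11)
⟦path⟧: +8

Answer: +8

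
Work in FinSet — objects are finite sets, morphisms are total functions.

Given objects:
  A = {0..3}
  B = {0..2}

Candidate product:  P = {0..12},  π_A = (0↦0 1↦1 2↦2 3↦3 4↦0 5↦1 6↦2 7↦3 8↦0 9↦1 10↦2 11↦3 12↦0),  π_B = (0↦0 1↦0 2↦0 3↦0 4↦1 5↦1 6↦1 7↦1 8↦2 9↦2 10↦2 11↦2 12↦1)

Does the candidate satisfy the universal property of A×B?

|A|·|B| = 4·3 = 12;  |P| = 13
  → cardinalities differ; no bijection possible.

Answer: NOT A VALID PRODUCT — |P|=13 ≠ |A|·|B|=12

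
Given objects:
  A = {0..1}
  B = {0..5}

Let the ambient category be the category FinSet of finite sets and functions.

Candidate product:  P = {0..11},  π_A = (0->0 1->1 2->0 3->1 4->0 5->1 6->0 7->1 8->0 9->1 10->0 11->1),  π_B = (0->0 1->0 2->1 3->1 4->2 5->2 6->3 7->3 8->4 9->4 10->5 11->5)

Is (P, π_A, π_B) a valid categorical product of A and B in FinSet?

|A|·|B| = 2·6 = 12;  |P| = 12
Check the pairing map k ↦ (π_A(k), π_B(k)):
  0 -> (0,0)
  1 -> (1,0)
  2 -> (0,1)
  3 -> (1,1)
  4 -> (0,2)
  5 -> (1,2)
  6 -> (0,3)
  7 -> (1,3)
  8 -> (0,4)
  9 -> (1,4)
  10 -> (0,5)
  11 -> (1,5)
distinct pairs in image: 12 / 12 needed
  → bijection onto A×B; projections well-typed.

Answer: VALID PRODUCT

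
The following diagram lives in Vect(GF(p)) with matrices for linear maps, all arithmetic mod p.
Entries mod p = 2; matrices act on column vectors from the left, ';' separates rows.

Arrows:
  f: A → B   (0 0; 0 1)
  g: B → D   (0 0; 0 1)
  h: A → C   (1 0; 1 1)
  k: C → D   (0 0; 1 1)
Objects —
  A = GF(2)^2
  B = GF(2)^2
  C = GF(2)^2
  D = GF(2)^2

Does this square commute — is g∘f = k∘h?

Answer: COMMUTES

Derivation:
Along f;g (path 1):
  e0=⟨1,0⟩ f→⟨0,0⟩ g→⟨0,0⟩
  e1=⟨0,1⟩ f→⟨0,1⟩ g→⟨0,1⟩
  ⟦path⟧₁ = (0 0; 0 1)
Along h;k (path 2):
  e0=⟨1,0⟩ h→⟨1,1⟩ k→⟨0,0⟩
  e1=⟨0,1⟩ h→⟨0,1⟩ k→⟨0,1⟩
  ⟦path⟧₂ = (0 0; 0 1)
Equal? same morphism ✓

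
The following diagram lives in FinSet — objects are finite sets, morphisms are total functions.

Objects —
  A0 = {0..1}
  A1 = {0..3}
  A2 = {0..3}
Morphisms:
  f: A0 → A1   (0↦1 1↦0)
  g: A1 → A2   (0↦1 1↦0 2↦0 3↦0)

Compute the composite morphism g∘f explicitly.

Answer: (0↦0 1↦1)

Trace:
  0 f→1 g→0
  1 f→0 g→1
composite: (0↦0 1↦1)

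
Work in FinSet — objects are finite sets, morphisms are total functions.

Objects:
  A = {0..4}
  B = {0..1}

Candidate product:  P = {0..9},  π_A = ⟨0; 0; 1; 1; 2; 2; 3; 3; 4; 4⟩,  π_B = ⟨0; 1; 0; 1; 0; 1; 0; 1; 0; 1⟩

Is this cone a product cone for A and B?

Answer: VALID PRODUCT

Work:
|A|·|B| = 5·2 = 10;  |P| = 10
Check the pairing map k ↦ (π_A(k), π_B(k)):
  0 -> (0,0)
  1 -> (0,1)
  2 -> (1,0)
  3 -> (1,1)
  4 -> (2,0)
  5 -> (2,1)
  6 -> (3,0)
  7 -> (3,1)
  8 -> (4,0)
  9 -> (4,1)
distinct pairs in image: 10 / 10 needed
  → bijection onto A×B; projections well-typed.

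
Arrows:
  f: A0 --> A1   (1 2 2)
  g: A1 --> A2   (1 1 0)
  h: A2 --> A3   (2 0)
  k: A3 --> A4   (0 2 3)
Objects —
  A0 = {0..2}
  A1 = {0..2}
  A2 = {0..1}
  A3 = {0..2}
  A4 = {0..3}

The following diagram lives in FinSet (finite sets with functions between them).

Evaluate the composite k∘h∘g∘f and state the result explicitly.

Answer: (0 3 3)

Derivation:
  0 f-->1 g-->1 h-->0 k-->0
  1 f-->2 g-->0 h-->2 k-->3
  2 f-->2 g-->0 h-->2 k-->3
composite: (0 3 3)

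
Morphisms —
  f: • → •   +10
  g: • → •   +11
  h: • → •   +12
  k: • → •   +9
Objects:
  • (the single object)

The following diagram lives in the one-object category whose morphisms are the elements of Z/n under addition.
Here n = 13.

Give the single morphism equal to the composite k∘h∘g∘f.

  0 +10≡10 +11≡8 +12≡7 +9≡3  (mod 13)
result: +3

Answer: +3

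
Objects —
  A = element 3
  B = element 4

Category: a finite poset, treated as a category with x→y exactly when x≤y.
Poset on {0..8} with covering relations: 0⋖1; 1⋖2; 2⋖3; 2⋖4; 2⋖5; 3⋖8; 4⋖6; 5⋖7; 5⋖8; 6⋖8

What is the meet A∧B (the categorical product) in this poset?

Answer: A∧B = 2

Work:
{x : x<=A ∧ x<=B} = {0,1,2}  (A=3, B=4)
  0 <= 2
  1 <= 2
  2 <= 2
glb = 2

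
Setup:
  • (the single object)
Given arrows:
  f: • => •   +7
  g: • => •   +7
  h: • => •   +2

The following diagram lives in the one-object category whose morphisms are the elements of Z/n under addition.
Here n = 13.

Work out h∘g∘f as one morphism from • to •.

Answer: +3

Derivation:
  0 +7≡7 +7≡1 +2≡3  (mod 13)
composite: +3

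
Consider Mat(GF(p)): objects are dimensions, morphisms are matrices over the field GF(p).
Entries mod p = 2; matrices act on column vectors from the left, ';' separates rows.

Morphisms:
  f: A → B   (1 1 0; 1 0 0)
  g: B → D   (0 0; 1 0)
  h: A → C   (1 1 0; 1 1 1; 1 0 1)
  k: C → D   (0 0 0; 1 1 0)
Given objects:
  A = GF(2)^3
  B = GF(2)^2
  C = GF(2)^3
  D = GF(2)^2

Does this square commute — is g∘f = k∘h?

Path 1 = f;g:
  e0=[1,0,0] f→[1,1] g→[0,1]
  e1=[0,1,0] f→[1,0] g→[0,1]
  e2=[0,0,1] f→[0,0] g→[0,0]
  composite₁ = (0 0 0; 1 1 0)
Path 2 = h;k:
  e0=[1,0,0] h→[1,1,1] k→[0,0]
  e1=[0,1,0] h→[1,1,0] k→[0,0]
  e2=[0,0,1] h→[0,1,1] k→[0,1]
  composite₂ = (0 0 0; 0 0 1)
Equal? distinct morphisms ✗

Answer: DOES NOT COMMUTE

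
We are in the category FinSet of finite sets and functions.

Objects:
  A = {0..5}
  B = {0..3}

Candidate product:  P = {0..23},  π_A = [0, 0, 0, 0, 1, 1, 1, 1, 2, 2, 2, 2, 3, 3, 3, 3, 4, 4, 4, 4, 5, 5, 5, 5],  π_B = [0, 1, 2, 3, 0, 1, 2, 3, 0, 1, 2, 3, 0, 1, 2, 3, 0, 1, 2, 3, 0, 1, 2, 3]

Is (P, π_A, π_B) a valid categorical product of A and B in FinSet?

Answer: VALID PRODUCT

Work:
|A|·|B| = 6·4 = 24;  |P| = 24
Check the pairing map k ↦ (π_A(k), π_B(k)):
  0 : (0,0)
  1 : (0,1)
  2 : (0,2)
  3 : (0,3)
  4 : (1,0)
  5 : (1,1)
  6 : (1,2)
  7 : (1,3)
  8 : (2,0)
  9 : (2,1)
  10 : (2,2)
  11 : (2,3)
  12 : (3,0)
  13 : (3,1)
  14 : (3,2)
  15 : (3,3)
  16 : (4,0)
  17 : (4,1)
  18 : (4,2)
  19 : (4,3)
  20 : (5,0)
  21 : (5,1)
  22 : (5,2)
  23 : (5,3)
distinct pairs in image: 24 / 24 needed
  → bijection onto A×B; projections well-typed.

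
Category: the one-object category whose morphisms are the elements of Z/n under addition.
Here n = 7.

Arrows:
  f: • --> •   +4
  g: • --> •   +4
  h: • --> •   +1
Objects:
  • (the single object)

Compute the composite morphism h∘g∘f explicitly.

  0 +4≡4 +4≡1 +1≡2  (mod 7)
result: +2

Answer: +2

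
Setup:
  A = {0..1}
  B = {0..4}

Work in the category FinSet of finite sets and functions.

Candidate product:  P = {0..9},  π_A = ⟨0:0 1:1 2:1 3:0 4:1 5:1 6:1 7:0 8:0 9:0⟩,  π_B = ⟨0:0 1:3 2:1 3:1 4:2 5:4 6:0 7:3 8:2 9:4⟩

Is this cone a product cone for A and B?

|A|·|B| = 2·5 = 10;  |P| = 10
Check the pairing map k ↦ (π_A(k), π_B(k)):
  0 : (0,0)
  1 : (1,3)
  2 : (1,1)
  3 : (0,1)
  4 : (1,2)
  5 : (1,4)
  6 : (1,0)
  7 : (0,3)
  8 : (0,2)
  9 : (0,4)
distinct pairs in image: 10 / 10 needed
  → bijection onto A×B; projections well-typed.

Answer: VALID PRODUCT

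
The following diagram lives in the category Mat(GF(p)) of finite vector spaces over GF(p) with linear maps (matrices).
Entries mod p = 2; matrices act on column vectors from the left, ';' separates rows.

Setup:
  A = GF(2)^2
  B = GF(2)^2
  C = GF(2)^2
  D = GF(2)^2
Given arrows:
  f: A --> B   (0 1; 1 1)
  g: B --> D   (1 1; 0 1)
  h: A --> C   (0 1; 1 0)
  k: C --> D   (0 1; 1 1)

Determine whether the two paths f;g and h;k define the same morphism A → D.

Answer: COMMUTES

Work:
1) trace f;g:
  e0=⟨1,0⟩ f-->⟨0,1⟩ g-->⟨1,1⟩
  e1=⟨0,1⟩ f-->⟨1,1⟩ g-->⟨0,1⟩
  ⟦path⟧₁ = (1 0; 1 1)
2) trace h;k:
  e0=⟨1,0⟩ h-->⟨0,1⟩ k-->⟨1,1⟩
  e1=⟨0,1⟩ h-->⟨1,0⟩ k-->⟨0,1⟩
  ⟦path⟧₂ = (1 0; 1 1)
Equal? same morphism ✓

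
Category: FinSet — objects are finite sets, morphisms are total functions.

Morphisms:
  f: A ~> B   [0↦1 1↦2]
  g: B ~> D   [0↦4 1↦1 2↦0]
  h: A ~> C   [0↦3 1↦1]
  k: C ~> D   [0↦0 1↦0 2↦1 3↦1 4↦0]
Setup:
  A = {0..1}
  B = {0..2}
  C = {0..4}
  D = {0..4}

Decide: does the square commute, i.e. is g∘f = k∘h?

1) trace f;g:
  0 f~>1 g~>1
  1 f~>2 g~>0
  result₁ = [0↦1 1↦0]
2) trace h;k:
  0 h~>3 k~>1
  1 h~>1 k~>0
  result₂ = [0↦1 1↦0]
Equal? same morphism ✓

Answer: COMMUTES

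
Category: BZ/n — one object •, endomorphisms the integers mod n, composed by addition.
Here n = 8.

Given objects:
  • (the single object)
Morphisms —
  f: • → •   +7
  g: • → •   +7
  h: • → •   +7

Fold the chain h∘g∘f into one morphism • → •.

  0 +7≡7 +7≡6 +7≡5  (mod 8)
result: +5

Answer: +5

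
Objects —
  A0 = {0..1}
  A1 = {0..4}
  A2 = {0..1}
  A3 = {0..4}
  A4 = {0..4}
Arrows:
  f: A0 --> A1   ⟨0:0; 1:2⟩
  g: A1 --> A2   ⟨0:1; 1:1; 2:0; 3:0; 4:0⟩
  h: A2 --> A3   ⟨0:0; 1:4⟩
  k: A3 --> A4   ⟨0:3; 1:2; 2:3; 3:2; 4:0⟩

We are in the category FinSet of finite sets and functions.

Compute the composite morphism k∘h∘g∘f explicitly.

Answer: ⟨0:0; 1:3⟩

Work:
  0 f-->0 g-->1 h-->4 k-->0
  1 f-->2 g-->0 h-->0 k-->3
⟦path⟧: ⟨0:0; 1:3⟩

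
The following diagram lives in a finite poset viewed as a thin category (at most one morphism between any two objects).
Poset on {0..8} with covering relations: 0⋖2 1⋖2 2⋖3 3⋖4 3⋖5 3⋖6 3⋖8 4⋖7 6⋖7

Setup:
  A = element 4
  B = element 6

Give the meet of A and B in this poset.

Lower bounds of A=4 and B=6: {0,1,2,3}
  0 ≤ 3
  1 ≤ 3
  2 ≤ 3
  3 ≤ 3
glb = 3

Answer: A∧B = 3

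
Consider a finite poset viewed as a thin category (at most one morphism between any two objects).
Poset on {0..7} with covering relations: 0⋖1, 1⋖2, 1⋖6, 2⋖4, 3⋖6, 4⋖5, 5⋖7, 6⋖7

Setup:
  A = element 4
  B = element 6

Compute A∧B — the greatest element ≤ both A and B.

{x : x≤A ∧ x≤B} = {0,1}  (A=4, B=6)
  0 ≤ 1
  1 ≤ 1
glb = 1

Answer: A∧B = 1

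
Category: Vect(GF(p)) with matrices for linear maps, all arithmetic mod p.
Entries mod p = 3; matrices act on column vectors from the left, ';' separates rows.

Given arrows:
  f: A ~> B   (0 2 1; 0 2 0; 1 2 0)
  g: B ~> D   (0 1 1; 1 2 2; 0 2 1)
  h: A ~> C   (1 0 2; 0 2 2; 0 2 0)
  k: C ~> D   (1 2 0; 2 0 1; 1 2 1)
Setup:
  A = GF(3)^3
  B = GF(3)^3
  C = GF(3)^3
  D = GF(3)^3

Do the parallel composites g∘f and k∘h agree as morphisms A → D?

Along f;g (path 1):
  e0=(1,0,0) f~>(0,0,1) g~>(1,2,1)
  e1=(0,1,0) f~>(2,2,2) g~>(1,1,0)
  e2=(0,0,1) f~>(1,0,0) g~>(0,1,0)
  ⟦path⟧₁ = (1 1 0; 2 1 1; 1 0 0)
Along h;k (path 2):
  e0=(1,0,0) h~>(1,0,0) k~>(1,2,1)
  e1=(0,1,0) h~>(0,2,2) k~>(1,2,0)
  e2=(0,0,1) h~>(2,2,0) k~>(0,1,0)
  ⟦path⟧₂ = (1 1 0; 2 2 1; 1 0 0)
Equal? NO — does not commute

Answer: DOES NOT COMMUTE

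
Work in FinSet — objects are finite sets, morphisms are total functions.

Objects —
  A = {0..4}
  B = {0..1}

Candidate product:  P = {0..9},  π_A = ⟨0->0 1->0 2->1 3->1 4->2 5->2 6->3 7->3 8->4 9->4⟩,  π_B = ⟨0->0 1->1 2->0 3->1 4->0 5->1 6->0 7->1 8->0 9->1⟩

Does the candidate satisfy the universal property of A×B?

Answer: VALID PRODUCT

Trace:
|A|·|B| = 5·2 = 10;  |P| = 10
Check the pairing map k ↦ (π_A(k), π_B(k)):
  0 -> (0,0)
  1 -> (0,1)
  2 -> (1,0)
  3 -> (1,1)
  4 -> (2,0)
  5 -> (2,1)
  6 -> (3,0)
  7 -> (3,1)
  8 -> (4,0)
  9 -> (4,1)
distinct pairs in image: 10 / 10 needed
  → bijection onto A×B; projections well-typed.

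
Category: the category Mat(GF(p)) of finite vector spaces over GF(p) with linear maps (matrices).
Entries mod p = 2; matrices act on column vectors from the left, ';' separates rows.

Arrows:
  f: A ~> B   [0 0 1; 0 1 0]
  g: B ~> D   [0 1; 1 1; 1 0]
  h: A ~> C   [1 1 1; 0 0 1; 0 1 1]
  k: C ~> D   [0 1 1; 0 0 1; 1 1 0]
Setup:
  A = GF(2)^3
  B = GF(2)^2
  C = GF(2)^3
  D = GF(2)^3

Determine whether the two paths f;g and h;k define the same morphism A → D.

Path 1 = f;g:
  e0=[1,0,0] f~>[0,0] g~>[0,0,0]
  e1=[0,1,0] f~>[0,1] g~>[1,1,0]
  e2=[0,0,1] f~>[1,0] g~>[0,1,1]
  ⟦path⟧₁ = [0 1 0; 0 1 1; 0 0 1]
Path 2 = h;k:
  e0=[1,0,0] h~>[1,0,0] k~>[0,0,1]
  e1=[0,1,0] h~>[1,0,1] k~>[1,1,1]
  e2=[0,0,1] h~>[1,1,1] k~>[0,1,0]
  ⟦path⟧₂ = [0 1 0; 0 1 1; 1 1 0]
Equal? distinct morphisms ✗

Answer: DOES NOT COMMUTE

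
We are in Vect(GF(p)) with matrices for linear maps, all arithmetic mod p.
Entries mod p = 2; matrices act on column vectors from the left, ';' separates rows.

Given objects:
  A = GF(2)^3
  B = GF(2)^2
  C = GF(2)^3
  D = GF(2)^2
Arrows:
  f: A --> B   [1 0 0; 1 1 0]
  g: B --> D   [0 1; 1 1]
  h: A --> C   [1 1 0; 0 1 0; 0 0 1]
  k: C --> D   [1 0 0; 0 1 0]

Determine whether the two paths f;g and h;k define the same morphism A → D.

Answer: COMMUTES

Work:
Along f;g (path 1):
  e0=⟨1,0,0⟩ f-->⟨1,1⟩ g-->⟨1,0⟩
  e1=⟨0,1,0⟩ f-->⟨0,1⟩ g-->⟨1,1⟩
  e2=⟨0,0,1⟩ f-->⟨0,0⟩ g-->⟨0,0⟩
  composite₁ = [1 1 0; 0 1 0]
Along h;k (path 2):
  e0=⟨1,0,0⟩ h-->⟨1,0,0⟩ k-->⟨1,0⟩
  e1=⟨0,1,0⟩ h-->⟨1,1,0⟩ k-->⟨1,1⟩
  e2=⟨0,0,1⟩ h-->⟨0,0,1⟩ k-->⟨0,0⟩
  composite₂ = [1 1 0; 0 1 0]
Equal? YES — commutes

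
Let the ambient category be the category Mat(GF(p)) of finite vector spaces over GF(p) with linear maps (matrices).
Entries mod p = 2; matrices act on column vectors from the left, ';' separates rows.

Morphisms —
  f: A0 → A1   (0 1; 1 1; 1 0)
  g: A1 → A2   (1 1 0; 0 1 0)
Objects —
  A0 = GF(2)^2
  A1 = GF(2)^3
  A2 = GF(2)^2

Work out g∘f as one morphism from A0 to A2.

Answer: (1 0; 1 1)

Work:
  e0=(1,0) f→(0,1,1) g→(1,1)
  e1=(0,1) f→(1,1,0) g→(0,1)
composite: (1 0; 1 1)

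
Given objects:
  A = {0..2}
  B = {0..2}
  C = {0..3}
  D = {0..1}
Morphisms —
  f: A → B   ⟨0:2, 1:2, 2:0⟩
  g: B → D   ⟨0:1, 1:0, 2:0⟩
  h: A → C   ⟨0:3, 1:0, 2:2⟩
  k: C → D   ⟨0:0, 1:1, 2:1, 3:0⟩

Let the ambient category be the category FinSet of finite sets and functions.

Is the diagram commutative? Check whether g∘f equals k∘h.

Answer: COMMUTES

Work:
Path 1 = f;g:
  0 f→2 g→0
  1 f→2 g→0
  2 f→0 g→1
  result₁ = ⟨0:0, 1:0, 2:1⟩
Path 2 = h;k:
  0 h→3 k→0
  1 h→0 k→0
  2 h→2 k→1
  result₂ = ⟨0:0, 1:0, 2:1⟩
Equal? same morphism ✓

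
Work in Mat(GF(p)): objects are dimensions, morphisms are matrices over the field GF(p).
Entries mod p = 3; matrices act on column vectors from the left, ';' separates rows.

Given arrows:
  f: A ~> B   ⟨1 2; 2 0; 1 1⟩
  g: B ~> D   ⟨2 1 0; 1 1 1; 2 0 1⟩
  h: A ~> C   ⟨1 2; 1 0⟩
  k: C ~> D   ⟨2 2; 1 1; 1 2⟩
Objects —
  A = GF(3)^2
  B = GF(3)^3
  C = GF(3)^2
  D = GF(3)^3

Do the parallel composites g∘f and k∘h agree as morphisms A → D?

Path 1 = f;g:
  e0=[1,0] f~>[1,2,1] g~>[1,1,0]
  e1=[0,1] f~>[2,0,1] g~>[1,0,2]
  ⟦path⟧₁ = ⟨1 1; 1 0; 0 2⟩
Path 2 = h;k:
  e0=[1,0] h~>[1,1] k~>[1,2,0]
  e1=[0,1] h~>[2,0] k~>[1,2,2]
  ⟦path⟧₂ = ⟨1 1; 2 2; 0 2⟩
Equal? NO — does not commute

Answer: DOES NOT COMMUTE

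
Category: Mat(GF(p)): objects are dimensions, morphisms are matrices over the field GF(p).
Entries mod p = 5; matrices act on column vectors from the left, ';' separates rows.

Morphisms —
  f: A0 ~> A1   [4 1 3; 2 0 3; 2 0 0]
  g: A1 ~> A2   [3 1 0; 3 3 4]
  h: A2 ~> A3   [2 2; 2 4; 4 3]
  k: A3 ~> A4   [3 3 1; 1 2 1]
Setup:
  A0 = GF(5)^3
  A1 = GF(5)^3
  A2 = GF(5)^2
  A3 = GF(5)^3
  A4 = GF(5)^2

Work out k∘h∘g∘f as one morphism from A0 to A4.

Answer: [0 1 0; 3 4 4]

Derivation:
  e0=⟨1,0,0⟩ f~>⟨4,2,2⟩ g~>⟨4,1⟩ h~>⟨0,2,4⟩ k~>⟨0,3⟩
  e1=⟨0,1,0⟩ f~>⟨1,0,0⟩ g~>⟨3,3⟩ h~>⟨2,3,1⟩ k~>⟨1,4⟩
  e2=⟨0,0,1⟩ f~>⟨3,3,0⟩ g~>⟨2,3⟩ h~>⟨0,1,2⟩ k~>⟨0,4⟩
⟦path⟧: [0 1 0; 3 4 4]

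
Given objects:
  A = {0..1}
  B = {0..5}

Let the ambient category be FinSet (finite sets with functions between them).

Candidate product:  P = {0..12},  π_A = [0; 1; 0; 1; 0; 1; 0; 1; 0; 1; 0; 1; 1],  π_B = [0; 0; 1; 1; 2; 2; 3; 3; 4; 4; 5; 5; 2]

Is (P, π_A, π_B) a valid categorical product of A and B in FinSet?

|A|·|B| = 2·6 = 12;  |P| = 13
  → cardinalities differ; no bijection possible.

Answer: NOT A VALID PRODUCT — |P|=13 ≠ |A|·|B|=12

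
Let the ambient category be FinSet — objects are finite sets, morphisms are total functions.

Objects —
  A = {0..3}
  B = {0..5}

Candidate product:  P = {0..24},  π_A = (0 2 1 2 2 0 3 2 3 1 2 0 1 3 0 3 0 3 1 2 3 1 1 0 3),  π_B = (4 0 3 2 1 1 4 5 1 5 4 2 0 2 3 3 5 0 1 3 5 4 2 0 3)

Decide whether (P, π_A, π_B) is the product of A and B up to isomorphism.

|A|·|B| = 4·6 = 24;  |P| = 25
  → cardinalities differ; no bijection possible.

Answer: NOT A VALID PRODUCT — |P|=25 ≠ |A|·|B|=24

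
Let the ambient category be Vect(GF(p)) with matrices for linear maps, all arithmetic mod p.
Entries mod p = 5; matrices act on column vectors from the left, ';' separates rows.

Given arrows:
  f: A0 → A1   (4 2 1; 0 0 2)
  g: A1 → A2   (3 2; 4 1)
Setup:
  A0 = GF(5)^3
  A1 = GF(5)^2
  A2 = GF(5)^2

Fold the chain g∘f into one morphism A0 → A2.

  e0=(1,0,0) f→(4,0) g→(2,1)
  e1=(0,1,0) f→(2,0) g→(1,3)
  e2=(0,0,1) f→(1,2) g→(2,1)
composite: (2 1 2; 1 3 1)

Answer: (2 1 2; 1 3 1)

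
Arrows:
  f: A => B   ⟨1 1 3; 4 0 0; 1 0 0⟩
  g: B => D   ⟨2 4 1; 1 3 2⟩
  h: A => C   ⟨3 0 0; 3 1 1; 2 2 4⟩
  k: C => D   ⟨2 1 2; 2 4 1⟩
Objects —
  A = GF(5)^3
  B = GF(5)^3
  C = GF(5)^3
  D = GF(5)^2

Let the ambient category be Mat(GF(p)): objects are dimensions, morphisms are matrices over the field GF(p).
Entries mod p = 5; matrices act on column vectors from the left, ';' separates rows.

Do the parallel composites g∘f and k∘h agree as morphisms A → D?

Path 1 = f;g:
  e0=(1,0,0) f=>(1,4,1) g=>(4,0)
  e1=(0,1,0) f=>(1,0,0) g=>(2,1)
  e2=(0,0,1) f=>(3,0,0) g=>(1,3)
  result₁ = ⟨4 2 1; 0 1 3⟩
Path 2 = h;k:
  e0=(1,0,0) h=>(3,3,2) k=>(3,0)
  e1=(0,1,0) h=>(0,1,2) k=>(0,1)
  e2=(0,0,1) h=>(0,1,4) k=>(4,3)
  result₂ = ⟨3 0 4; 0 1 3⟩
Equal? differ; not commutative

Answer: DOES NOT COMMUTE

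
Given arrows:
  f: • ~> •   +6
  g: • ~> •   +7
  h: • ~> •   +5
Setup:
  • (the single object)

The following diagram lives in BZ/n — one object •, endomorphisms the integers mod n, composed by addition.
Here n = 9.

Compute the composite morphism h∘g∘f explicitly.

Answer: +0

Work:
  0 +6≡6 +7≡4 +5≡0  (mod 9)
result: +0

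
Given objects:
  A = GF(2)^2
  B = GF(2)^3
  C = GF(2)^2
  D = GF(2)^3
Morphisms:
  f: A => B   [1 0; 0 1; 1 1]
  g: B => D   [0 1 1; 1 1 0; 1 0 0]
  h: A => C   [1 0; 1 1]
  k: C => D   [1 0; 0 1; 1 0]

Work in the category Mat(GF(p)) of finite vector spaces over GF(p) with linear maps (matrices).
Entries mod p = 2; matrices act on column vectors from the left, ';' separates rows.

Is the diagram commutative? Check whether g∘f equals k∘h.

Answer: COMMUTES

Derivation:
1) trace f;g:
  e0=⟨1,0⟩ f=>⟨1,0,1⟩ g=>⟨1,1,1⟩
  e1=⟨0,1⟩ f=>⟨0,1,1⟩ g=>⟨0,1,0⟩
  ⟦path⟧₁ = [1 0; 1 1; 1 0]
2) trace h;k:
  e0=⟨1,0⟩ h=>⟨1,1⟩ k=>⟨1,1,1⟩
  e1=⟨0,1⟩ h=>⟨0,1⟩ k=>⟨0,1,0⟩
  ⟦path⟧₂ = [1 0; 1 1; 1 0]
Equal? YES — commutes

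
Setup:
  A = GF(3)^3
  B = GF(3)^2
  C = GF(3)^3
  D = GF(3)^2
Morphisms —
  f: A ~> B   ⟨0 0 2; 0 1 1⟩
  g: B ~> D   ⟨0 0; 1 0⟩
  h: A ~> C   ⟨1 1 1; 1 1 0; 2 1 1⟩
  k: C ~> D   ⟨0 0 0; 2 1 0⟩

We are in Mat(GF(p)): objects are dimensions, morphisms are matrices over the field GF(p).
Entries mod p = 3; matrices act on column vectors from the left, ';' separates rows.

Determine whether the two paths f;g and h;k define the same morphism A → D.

Answer: COMMUTES

Trace:
1) trace f;g:
  e0=⟨1,0,0⟩ f~>⟨0,0⟩ g~>⟨0,0⟩
  e1=⟨0,1,0⟩ f~>⟨0,1⟩ g~>⟨0,0⟩
  e2=⟨0,0,1⟩ f~>⟨2,1⟩ g~>⟨0,2⟩
  ⟦path⟧₁ = ⟨0 0 0; 0 0 2⟩
2) trace h;k:
  e0=⟨1,0,0⟩ h~>⟨1,1,2⟩ k~>⟨0,0⟩
  e1=⟨0,1,0⟩ h~>⟨1,1,1⟩ k~>⟨0,0⟩
  e2=⟨0,0,1⟩ h~>⟨1,0,1⟩ k~>⟨0,2⟩
  ⟦path⟧₂ = ⟨0 0 0; 0 0 2⟩
Equal? same morphism ✓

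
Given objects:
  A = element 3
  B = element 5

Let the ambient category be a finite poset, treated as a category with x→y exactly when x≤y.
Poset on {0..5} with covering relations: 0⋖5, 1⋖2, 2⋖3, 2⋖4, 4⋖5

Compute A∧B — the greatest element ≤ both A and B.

Common predecessors of 3,5: {1,2}
  1 <= 2
  2 <= 2
glb = 2

Answer: A∧B = 2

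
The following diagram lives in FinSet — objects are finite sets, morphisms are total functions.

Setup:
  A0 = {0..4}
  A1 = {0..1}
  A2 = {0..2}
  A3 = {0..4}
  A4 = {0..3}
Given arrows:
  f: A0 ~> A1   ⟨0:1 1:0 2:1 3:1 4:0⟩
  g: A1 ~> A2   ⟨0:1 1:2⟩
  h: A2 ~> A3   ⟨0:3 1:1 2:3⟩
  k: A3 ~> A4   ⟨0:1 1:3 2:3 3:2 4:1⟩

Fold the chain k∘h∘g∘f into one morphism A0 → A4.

Answer: ⟨0:2 1:3 2:2 3:2 4:3⟩

Trace:
  0 f~>1 g~>2 h~>3 k~>2
  1 f~>0 g~>1 h~>1 k~>3
  2 f~>1 g~>2 h~>3 k~>2
  3 f~>1 g~>2 h~>3 k~>2
  4 f~>0 g~>1 h~>1 k~>3
result: ⟨0:2 1:3 2:2 3:2 4:3⟩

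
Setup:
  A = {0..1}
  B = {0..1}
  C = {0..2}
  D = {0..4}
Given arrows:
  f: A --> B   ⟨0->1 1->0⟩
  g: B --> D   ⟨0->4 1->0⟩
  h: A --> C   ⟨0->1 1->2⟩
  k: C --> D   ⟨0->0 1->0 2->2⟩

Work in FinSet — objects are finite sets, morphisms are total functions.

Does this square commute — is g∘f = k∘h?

Answer: DOES NOT COMMUTE

Work:
1) trace f;g:
  0 f-->1 g-->0
  1 f-->0 g-->4
  ⟦path⟧₁ = ⟨0->0 1->4⟩
2) trace h;k:
  0 h-->1 k-->0
  1 h-->2 k-->2
  ⟦path⟧₂ = ⟨0->0 1->2⟩
Equal? NO — does not commute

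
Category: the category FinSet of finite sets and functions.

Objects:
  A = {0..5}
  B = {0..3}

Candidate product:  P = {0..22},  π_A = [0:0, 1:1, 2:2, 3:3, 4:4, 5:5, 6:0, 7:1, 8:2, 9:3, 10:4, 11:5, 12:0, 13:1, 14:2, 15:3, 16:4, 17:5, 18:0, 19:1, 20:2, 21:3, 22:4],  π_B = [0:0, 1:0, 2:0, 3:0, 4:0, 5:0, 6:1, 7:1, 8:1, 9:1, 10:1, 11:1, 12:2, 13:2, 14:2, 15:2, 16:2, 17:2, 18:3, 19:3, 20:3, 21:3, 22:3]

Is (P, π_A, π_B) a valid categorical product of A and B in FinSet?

Answer: NOT A VALID PRODUCT — |P|=23 ≠ |A|·|B|=24

Trace:
|A|·|B| = 6·4 = 24;  |P| = 23
  → cardinalities differ; no bijection possible.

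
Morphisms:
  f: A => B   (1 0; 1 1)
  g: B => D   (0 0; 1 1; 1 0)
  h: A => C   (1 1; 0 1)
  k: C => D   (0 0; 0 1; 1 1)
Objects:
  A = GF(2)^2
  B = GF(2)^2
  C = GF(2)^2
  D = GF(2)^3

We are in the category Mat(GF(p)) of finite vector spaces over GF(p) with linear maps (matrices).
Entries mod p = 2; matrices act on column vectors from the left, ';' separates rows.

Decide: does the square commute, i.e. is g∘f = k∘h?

Answer: COMMUTES

Work:
Path 1 = f;g:
  e0=⟨1,0⟩ f=>⟨1,1⟩ g=>⟨0,0,1⟩
  e1=⟨0,1⟩ f=>⟨0,1⟩ g=>⟨0,1,0⟩
  result₁ = (0 0; 0 1; 1 0)
Path 2 = h;k:
  e0=⟨1,0⟩ h=>⟨1,0⟩ k=>⟨0,0,1⟩
  e1=⟨0,1⟩ h=>⟨1,1⟩ k=>⟨0,1,0⟩
  result₂ = (0 0; 0 1; 1 0)
Equal? YES — commutes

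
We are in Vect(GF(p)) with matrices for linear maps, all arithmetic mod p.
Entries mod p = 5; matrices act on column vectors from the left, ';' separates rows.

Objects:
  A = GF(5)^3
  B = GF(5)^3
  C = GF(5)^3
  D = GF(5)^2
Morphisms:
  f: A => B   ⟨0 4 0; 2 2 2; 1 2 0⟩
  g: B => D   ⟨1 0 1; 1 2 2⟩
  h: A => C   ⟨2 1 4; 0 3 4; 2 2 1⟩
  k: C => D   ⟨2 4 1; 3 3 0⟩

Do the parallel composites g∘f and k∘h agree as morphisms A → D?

Path 1 = f;g:
  e0=⟨1,0,0⟩ f=>⟨0,2,1⟩ g=>⟨1,1⟩
  e1=⟨0,1,0⟩ f=>⟨4,2,2⟩ g=>⟨1,2⟩
  e2=⟨0,0,1⟩ f=>⟨0,2,0⟩ g=>⟨0,4⟩
  composite₁ = ⟨1 1 0; 1 2 4⟩
Path 2 = h;k:
  e0=⟨1,0,0⟩ h=>⟨2,0,2⟩ k=>⟨1,1⟩
  e1=⟨0,1,0⟩ h=>⟨1,3,2⟩ k=>⟨1,2⟩
  e2=⟨0,0,1⟩ h=>⟨4,4,1⟩ k=>⟨0,4⟩
  composite₂ = ⟨1 1 0; 1 2 4⟩
Equal? YES — commutes

Answer: COMMUTES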